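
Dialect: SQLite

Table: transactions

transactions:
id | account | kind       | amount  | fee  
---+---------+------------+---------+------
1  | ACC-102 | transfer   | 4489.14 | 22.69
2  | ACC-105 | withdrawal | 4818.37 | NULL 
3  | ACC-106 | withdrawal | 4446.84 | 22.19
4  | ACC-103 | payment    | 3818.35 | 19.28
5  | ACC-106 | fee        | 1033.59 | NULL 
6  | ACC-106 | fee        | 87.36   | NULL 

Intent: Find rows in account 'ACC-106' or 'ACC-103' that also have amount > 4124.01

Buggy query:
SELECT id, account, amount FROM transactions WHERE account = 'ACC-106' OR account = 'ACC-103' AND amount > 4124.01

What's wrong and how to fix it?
Bug: AND binds tighter than OR, so this parses as account = 'ACC-106' OR (account = 'ACC-103' AND amount > 4124.01)

Fix: Add parentheses around the OR so the AND applies to both alternatives

Corrected query:
SELECT id, account, amount FROM transactions WHERE (account = 'ACC-106' OR account = 'ACC-103') AND amount > 4124.01

Result:
id | account | amount 
---+---------+--------
3  | ACC-106 | 4446.84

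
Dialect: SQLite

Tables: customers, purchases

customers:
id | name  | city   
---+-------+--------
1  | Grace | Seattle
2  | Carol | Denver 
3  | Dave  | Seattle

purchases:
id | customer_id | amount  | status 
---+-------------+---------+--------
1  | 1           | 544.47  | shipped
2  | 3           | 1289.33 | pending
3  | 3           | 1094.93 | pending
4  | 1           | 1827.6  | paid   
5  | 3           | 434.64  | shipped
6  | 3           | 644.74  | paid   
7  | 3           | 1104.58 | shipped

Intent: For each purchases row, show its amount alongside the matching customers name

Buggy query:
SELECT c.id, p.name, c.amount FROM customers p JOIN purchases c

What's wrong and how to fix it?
Bug: Missing join condition: each purchases row is matched to all customers rows instead of just its own

Fix: Add ON c.customer_id = p.id to the JOIN

Corrected query:
SELECT c.id, p.name, c.amount FROM customers p JOIN purchases c ON c.customer_id = p.id

Result:
id | name  | amount 
---+-------+--------
1  | Grace | 544.47 
2  | Dave  | 1289.33
3  | Dave  | 1094.93
4  | Grace | 1827.6 
5  | Dave  | 434.64 
6  | Dave  | 644.74 
7  | Dave  | 1104.58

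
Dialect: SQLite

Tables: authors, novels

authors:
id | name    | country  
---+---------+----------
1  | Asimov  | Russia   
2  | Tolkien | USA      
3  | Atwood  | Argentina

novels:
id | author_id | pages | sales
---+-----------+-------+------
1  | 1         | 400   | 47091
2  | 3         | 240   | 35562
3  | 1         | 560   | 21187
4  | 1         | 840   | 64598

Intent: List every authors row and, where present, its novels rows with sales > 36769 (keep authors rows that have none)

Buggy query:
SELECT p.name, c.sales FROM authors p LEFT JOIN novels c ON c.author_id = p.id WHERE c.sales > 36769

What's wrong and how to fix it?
Bug: Filtering c.sales in WHERE discards the NULL rows produced by LEFT JOIN, turning it into an inner join

Fix: Put 'c.sales > 36769' in the JOIN's ON clause instead of WHERE

Corrected query:
SELECT p.name, c.sales FROM authors p LEFT JOIN novels c ON c.author_id = p.id AND c.sales > 36769

Result:
name    | sales
--------+------
Asimov  | 47091
Asimov  | 64598
Tolkien | NULL 
Atwood  | NULL 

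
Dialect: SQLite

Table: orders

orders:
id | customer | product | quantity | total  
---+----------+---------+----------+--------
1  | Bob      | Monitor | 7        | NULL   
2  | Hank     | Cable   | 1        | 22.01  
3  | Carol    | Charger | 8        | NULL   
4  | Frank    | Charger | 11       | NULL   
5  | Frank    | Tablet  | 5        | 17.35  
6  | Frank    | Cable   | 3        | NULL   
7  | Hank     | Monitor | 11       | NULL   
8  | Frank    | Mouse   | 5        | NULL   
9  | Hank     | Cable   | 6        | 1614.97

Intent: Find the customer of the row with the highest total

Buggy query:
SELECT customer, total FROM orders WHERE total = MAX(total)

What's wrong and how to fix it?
Bug: MAX(total) is an aggregate and cannot be used directly in WHERE

Fix: Wrap MAX in a scalar subquery so WHERE compares against a single value

Corrected query:
SELECT customer, total FROM orders WHERE total = (SELECT MAX(total) FROM orders)

Result:
customer | total  
---------+--------
Hank     | 1614.97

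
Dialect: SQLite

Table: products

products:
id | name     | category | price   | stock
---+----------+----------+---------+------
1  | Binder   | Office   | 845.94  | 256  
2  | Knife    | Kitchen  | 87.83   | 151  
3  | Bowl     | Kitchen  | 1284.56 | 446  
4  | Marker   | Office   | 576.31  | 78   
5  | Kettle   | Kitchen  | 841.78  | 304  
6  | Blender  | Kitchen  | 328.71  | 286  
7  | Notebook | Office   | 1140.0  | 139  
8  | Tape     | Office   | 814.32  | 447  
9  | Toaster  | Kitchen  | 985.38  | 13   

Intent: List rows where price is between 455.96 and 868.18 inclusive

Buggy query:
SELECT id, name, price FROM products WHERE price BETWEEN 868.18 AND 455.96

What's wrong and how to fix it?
Bug: BETWEEN expects the lower bound first; with 868.18 AND 455.96 the range is empty

Fix: Write BETWEEN 455.96 AND 868.18

Corrected query:
SELECT id, name, price FROM products WHERE price BETWEEN 455.96 AND 868.18

Result:
id | name   | price 
---+--------+-------
1  | Binder | 845.94
4  | Marker | 576.31
5  | Kettle | 841.78
8  | Tape   | 814.32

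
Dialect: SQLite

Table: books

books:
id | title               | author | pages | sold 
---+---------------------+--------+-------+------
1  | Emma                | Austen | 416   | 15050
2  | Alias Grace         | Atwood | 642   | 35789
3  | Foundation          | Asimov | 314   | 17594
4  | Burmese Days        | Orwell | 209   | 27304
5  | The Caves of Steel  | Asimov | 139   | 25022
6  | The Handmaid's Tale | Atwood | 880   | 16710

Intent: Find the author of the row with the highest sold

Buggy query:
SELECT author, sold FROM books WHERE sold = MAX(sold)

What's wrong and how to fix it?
Bug: MAX(sold) is an aggregate and cannot be used directly in WHERE

Fix: Use a subquery: WHERE sold = (SELECT MAX(sold) FROM books)

Corrected query:
SELECT author, sold FROM books WHERE sold = (SELECT MAX(sold) FROM books)

Result:
author | sold 
-------+------
Atwood | 35789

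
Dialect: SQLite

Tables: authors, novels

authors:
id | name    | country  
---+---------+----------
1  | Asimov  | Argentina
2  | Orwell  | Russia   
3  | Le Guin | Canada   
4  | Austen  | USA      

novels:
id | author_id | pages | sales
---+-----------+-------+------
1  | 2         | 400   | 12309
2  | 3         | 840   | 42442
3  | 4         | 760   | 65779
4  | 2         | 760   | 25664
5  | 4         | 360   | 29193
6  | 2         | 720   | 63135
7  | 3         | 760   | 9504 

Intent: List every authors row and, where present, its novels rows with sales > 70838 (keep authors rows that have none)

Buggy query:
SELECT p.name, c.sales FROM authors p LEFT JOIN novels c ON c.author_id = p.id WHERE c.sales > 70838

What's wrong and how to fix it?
Bug: A WHERE condition on the right-hand table after LEFT JOIN drops unmatched parents

Fix: Put 'c.sales > 70838' in the JOIN's ON clause instead of WHERE

Corrected query:
SELECT p.name, c.sales FROM authors p LEFT JOIN novels c ON c.author_id = p.id AND c.sales > 70838

Result:
name    | sales
--------+------
Asimov  | NULL 
Orwell  | NULL 
Le Guin | NULL 
Austen  | NULL 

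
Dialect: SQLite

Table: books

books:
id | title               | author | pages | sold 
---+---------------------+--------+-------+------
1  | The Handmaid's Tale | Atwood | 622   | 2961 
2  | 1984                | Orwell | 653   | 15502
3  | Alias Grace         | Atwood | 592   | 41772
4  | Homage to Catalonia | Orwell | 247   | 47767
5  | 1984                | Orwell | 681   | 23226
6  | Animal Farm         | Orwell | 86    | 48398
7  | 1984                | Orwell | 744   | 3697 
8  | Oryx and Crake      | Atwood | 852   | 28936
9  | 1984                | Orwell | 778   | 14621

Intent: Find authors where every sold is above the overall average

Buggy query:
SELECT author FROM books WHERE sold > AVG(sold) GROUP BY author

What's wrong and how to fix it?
Bug: AVG() is an aggregate; it can't sit directly in WHERE

Fix: Compute the overall average in a scalar subquery and compare each group's MIN against it in HAVING

Corrected query:
SELECT author FROM books GROUP BY author HAVING MIN(sold) > (SELECT AVG(sold) FROM books)

Result:
(no rows)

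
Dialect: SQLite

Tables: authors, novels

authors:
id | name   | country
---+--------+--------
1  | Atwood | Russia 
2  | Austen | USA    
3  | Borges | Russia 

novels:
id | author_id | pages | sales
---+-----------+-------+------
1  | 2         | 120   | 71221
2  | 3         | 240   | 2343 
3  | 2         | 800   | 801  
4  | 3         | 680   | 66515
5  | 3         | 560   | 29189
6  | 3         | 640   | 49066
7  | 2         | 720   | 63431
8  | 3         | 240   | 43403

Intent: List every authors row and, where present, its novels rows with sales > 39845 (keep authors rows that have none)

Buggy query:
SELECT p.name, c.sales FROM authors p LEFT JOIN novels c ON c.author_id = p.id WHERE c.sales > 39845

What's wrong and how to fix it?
Bug: A WHERE condition on the right-hand table after LEFT JOIN drops unmatched parents

Fix: Move the right-table condition into the ON clause so unmatched parents are kept

Corrected query:
SELECT p.name, c.sales FROM authors p LEFT JOIN novels c ON c.author_id = p.id AND c.sales > 39845

Result:
name   | sales
-------+------
Atwood | NULL 
Austen | 63431
Austen | 71221
Borges | 43403
Borges | 49066
Borges | 66515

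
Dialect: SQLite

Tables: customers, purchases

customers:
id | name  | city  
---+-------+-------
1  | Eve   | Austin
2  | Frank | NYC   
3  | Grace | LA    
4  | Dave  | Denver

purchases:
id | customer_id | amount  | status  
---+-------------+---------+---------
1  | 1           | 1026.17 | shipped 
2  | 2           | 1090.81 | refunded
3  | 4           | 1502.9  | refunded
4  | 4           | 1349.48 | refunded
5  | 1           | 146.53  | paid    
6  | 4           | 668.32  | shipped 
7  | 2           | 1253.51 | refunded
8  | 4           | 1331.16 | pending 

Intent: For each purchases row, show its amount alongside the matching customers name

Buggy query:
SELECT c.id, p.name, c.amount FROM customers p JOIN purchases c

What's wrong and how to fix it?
Bug: Missing join condition: each purchases row is matched to all customers rows instead of just its own

Fix: Specify the join condition linking the foreign key to the parent id

Corrected query:
SELECT c.id, p.name, c.amount FROM customers p JOIN purchases c ON c.customer_id = p.id

Result:
id | name  | amount 
---+-------+--------
1  | Eve   | 1026.17
2  | Frank | 1090.81
3  | Dave  | 1502.9 
4  | Dave  | 1349.48
5  | Eve   | 146.53 
6  | Dave  | 668.32 
7  | Frank | 1253.51
8  | Dave  | 1331.16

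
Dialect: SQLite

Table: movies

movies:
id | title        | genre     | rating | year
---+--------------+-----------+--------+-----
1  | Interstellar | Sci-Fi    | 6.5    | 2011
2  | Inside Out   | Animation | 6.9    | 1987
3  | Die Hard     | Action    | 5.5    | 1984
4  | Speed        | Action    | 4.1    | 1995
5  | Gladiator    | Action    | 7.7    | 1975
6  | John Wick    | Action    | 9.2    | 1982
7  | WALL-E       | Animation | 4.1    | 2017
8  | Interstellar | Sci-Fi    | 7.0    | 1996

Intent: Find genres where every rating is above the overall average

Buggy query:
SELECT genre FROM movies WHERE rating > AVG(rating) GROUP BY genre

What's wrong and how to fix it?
Bug: AVG() is an aggregate; it can't sit directly in WHERE

Fix: Compute the overall average in a scalar subquery and compare each group's MIN against it in HAVING

Corrected query:
SELECT genre FROM movies GROUP BY genre HAVING MIN(rating) > (SELECT AVG(rating) FROM movies)

Result:
genre 
------
Sci-Fi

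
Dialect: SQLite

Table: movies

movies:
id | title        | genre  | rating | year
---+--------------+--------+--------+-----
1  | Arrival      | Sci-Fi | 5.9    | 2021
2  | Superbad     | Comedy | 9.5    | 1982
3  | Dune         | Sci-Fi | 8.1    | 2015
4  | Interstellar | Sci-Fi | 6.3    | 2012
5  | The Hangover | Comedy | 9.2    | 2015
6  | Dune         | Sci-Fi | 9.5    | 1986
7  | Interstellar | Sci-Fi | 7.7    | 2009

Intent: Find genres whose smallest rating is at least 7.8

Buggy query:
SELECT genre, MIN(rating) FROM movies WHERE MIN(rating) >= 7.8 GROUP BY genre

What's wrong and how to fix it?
Bug: MIN() in WHERE is a misuse of aggregate

Fix: Replace WHERE with HAVING after the GROUP BY

Corrected query:
SELECT genre, MIN(rating) FROM movies GROUP BY genre HAVING MIN(rating) >= 7.8

Result:
genre  | MIN(rating)
-------+------------
Comedy | 9.2        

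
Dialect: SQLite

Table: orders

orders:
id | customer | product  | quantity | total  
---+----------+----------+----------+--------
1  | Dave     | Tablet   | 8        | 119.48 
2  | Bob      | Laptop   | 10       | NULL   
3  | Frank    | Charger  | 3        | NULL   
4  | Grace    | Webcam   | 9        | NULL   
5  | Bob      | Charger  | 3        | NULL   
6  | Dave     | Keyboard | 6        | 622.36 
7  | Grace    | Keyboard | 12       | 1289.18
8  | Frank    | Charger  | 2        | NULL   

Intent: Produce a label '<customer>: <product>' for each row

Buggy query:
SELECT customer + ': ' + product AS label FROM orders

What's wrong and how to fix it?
Bug: SQLite uses || for string concatenation; + coerces text to numbers (yielding 0)

Fix: Use the || operator for string concatenation

Corrected query:
SELECT customer || ': ' || product AS label FROM orders

Result:
label          
---------------
Dave: Tablet   
Bob: Laptop    
Frank: Charger 
Grace: Webcam  
Bob: Charger   
Dave: Keyboard 
Grace: Keyboard
Frank: Charger 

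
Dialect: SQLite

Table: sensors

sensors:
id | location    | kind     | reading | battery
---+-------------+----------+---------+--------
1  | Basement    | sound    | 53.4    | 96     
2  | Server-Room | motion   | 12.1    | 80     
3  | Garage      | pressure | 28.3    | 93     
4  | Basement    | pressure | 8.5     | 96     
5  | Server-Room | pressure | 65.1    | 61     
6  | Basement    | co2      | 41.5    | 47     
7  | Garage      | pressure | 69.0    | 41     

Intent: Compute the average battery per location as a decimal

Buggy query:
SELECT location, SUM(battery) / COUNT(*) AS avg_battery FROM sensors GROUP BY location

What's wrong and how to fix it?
Bug: SUM(battery) and COUNT(*) are both integers; the division truncates the fractional part

Fix: Multiply by 1.0 (or CAST to REAL) to force floating-point division

Corrected query:
SELECT location, SUM(battery) * 1.0 / COUNT(*) AS avg_battery FROM sensors GROUP BY location

Result:
location    | avg_battery
------------+------------
Basement    | 79.666667  
Garage      | 67         
Server-Room | 70.5       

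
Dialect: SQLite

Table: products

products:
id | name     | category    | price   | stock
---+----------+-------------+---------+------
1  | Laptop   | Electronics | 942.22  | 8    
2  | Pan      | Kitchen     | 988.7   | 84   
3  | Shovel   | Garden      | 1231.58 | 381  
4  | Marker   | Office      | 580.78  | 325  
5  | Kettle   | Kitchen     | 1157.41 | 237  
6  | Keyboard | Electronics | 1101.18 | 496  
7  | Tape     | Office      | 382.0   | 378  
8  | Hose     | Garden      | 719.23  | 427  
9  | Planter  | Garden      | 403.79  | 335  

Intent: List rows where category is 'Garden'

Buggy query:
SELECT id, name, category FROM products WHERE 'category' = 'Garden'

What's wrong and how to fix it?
Bug: 'category' in single quotes is a string literal, not the column; the comparison is literal-vs-literal and never true

Fix: Reference the column as category without single quotes

Corrected query:
SELECT id, name, category FROM products WHERE category = 'Garden'

Result:
id | name    | category
---+---------+---------
3  | Shovel  | Garden  
8  | Hose    | Garden  
9  | Planter | Garden  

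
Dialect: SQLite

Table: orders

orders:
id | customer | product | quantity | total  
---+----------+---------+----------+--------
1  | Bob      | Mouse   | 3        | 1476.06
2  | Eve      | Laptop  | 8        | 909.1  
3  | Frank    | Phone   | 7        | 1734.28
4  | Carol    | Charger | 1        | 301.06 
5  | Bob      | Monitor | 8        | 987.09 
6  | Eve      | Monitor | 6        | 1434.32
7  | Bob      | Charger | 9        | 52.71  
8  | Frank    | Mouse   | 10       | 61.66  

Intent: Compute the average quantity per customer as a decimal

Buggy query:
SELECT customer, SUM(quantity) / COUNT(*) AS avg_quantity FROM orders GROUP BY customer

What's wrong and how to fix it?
Bug: SUM(quantity) and COUNT(*) are both integers; the division truncates the fractional part

Fix: Cast one side to REAL so the division keeps the fractional part

Corrected query:
SELECT customer, SUM(quantity) * 1.0 / COUNT(*) AS avg_quantity FROM orders GROUP BY customer

Result:
customer | avg_quantity
---------+-------------
Bob      | 6.666667    
Carol    | 1           
Eve      | 7           
Frank    | 8.5         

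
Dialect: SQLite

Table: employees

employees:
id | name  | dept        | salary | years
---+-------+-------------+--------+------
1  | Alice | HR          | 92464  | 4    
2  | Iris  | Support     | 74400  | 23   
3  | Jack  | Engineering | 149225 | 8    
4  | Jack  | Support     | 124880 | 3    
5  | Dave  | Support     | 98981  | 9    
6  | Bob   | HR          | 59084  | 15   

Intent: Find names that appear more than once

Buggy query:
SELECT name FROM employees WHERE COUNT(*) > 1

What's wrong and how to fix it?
Bug: COUNT(*) is an aggregate and cannot be used in WHERE

Fix: GROUP BY name, then filter groups with HAVING COUNT(*) > 1

Corrected query:
SELECT name FROM employees GROUP BY name HAVING COUNT(*) > 1

Result:
name
----
Jack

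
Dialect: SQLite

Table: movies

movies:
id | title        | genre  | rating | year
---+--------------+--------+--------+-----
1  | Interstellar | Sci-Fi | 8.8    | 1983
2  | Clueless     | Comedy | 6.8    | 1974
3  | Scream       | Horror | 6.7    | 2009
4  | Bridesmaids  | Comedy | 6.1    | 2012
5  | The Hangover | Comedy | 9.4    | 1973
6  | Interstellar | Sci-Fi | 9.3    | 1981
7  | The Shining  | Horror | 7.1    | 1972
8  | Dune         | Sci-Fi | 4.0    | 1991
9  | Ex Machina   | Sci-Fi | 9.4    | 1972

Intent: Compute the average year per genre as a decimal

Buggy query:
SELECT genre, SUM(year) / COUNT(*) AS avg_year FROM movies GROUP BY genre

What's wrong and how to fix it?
Bug: Both operands are integers, so '/' performs integer division and truncates

Fix: Cast one side to REAL so the division keeps the fractional part

Corrected query:
SELECT genre, SUM(year) * 1.0 / COUNT(*) AS avg_year FROM movies GROUP BY genre

Result:
genre  | avg_year   
-------+------------
Comedy | 1986.333333
Horror | 1990.5     
Sci-Fi | 1981.75    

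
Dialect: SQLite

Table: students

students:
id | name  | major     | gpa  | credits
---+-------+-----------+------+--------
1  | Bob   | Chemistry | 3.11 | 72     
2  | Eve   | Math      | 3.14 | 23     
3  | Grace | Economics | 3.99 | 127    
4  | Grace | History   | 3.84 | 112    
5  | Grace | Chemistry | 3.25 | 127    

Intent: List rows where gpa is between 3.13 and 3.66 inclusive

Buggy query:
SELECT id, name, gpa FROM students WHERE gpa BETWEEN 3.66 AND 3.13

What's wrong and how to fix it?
Bug: BETWEEN expects the lower bound first; with 3.66 AND 3.13 the range is empty

Fix: Swap the bounds so the smaller value comes first

Corrected query:
SELECT id, name, gpa FROM students WHERE gpa BETWEEN 3.13 AND 3.66

Result:
id | name  | gpa 
---+-------+-----
2  | Eve   | 3.14
5  | Grace | 3.25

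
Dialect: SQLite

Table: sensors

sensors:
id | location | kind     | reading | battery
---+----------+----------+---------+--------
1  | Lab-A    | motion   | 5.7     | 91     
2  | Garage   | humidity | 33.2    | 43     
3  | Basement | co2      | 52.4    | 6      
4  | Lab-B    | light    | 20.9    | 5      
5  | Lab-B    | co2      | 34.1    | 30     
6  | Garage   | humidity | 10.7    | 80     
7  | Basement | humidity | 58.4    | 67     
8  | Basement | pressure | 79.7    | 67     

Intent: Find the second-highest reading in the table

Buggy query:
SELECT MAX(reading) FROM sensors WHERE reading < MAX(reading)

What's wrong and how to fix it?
Bug: MAX(reading) on the right of the comparison is an aggregate-in-WHERE error

Fix: Put the inner MAX in a scalar subquery

Corrected query:
SELECT MAX(reading) FROM sensors WHERE reading < (SELECT MAX(reading) FROM sensors)

Result:
MAX(reading)
------------
58.4        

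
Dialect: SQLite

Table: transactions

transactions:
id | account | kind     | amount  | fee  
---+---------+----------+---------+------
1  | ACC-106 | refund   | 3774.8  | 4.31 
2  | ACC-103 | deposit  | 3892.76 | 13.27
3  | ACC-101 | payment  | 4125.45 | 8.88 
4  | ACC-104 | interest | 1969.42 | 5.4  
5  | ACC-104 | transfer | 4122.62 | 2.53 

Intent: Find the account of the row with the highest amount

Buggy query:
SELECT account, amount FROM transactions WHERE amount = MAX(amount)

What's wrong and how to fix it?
Bug: MAX(amount) is an aggregate and cannot be used directly in WHERE

Fix: Use a subquery: WHERE amount = (SELECT MAX(amount) FROM transactions)

Corrected query:
SELECT account, amount FROM transactions WHERE amount = (SELECT MAX(amount) FROM transactions)

Result:
account | amount 
--------+--------
ACC-101 | 4125.45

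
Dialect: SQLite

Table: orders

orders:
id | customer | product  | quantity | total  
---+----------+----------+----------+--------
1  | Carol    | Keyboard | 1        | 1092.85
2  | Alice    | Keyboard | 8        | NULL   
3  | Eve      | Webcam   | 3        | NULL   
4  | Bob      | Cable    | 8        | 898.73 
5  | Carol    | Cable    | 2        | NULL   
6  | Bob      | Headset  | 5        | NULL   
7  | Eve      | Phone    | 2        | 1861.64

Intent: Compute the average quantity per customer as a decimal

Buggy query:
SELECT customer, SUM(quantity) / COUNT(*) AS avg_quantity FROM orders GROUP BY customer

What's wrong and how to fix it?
Bug: SUM(quantity) and COUNT(*) are both integers; the division truncates the fractional part

Fix: Multiply by 1.0 (or CAST to REAL) to force floating-point division

Corrected query:
SELECT customer, SUM(quantity) * 1.0 / COUNT(*) AS avg_quantity FROM orders GROUP BY customer

Result:
customer | avg_quantity
---------+-------------
Alice    | 8           
Bob      | 6.5         
Carol    | 1.5         
Eve      | 2.5         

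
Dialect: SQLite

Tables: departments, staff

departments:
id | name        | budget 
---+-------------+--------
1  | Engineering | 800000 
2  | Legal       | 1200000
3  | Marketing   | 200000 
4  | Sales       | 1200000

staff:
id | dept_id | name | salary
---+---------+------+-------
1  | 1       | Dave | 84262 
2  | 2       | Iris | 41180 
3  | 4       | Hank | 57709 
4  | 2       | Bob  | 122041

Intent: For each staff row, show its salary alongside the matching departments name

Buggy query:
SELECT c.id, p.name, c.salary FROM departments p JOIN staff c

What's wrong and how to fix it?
Bug: JOIN with no ON clause produces a cartesian product; every staff row pairs with every departments row

Fix: Add ON c.dept_id = p.id to the JOIN

Corrected query:
SELECT c.id, p.name, c.salary FROM departments p JOIN staff c ON c.dept_id = p.id

Result:
id | name        | salary
---+-------------+-------
1  | Engineering | 84262 
2  | Legal       | 41180 
3  | Sales       | 57709 
4  | Legal       | 122041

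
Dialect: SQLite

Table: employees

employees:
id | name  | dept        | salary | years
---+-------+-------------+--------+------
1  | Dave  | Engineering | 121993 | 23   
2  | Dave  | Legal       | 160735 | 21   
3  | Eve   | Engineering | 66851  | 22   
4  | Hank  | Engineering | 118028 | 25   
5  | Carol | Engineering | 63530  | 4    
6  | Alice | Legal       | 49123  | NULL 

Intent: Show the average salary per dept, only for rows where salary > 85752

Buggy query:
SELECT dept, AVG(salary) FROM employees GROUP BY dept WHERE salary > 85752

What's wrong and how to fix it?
Bug: Row-level WHERE must come before GROUP BY in the clause order

Fix: Move the WHERE clause before GROUP BY

Corrected query:
SELECT dept, AVG(salary) FROM employees WHERE salary > 85752 GROUP BY dept

Result:
dept        | AVG(salary)
------------+------------
Engineering | 120010.5   
Legal       | 160735     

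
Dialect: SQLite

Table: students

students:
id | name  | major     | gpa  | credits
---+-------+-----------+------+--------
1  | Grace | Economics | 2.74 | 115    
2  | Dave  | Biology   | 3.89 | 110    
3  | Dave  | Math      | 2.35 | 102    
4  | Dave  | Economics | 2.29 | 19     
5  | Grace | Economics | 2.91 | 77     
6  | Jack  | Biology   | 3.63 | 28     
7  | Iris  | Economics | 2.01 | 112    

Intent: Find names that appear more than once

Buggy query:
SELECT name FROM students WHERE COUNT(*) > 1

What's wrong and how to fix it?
Bug: COUNT(*) is an aggregate and cannot be used in WHERE

Fix: GROUP BY name, then filter groups with HAVING COUNT(*) > 1

Corrected query:
SELECT name FROM students GROUP BY name HAVING COUNT(*) > 1

Result:
name 
-----
Dave 
Grace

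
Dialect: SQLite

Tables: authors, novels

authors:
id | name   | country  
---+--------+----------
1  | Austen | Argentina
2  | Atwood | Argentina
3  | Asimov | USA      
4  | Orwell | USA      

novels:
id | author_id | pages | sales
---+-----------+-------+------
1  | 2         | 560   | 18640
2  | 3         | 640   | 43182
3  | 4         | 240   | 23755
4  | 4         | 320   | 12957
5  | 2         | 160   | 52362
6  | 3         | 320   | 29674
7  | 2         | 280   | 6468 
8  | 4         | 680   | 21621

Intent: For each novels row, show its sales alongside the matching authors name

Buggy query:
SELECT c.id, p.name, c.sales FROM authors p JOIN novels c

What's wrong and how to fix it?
Bug: Missing join condition: each novels row is matched to all authors rows instead of just its own

Fix: Add ON c.author_id = p.id to the JOIN

Corrected query:
SELECT c.id, p.name, c.sales FROM authors p JOIN novels c ON c.author_id = p.id

Result:
id | name   | sales
---+--------+------
1  | Atwood | 18640
2  | Asimov | 43182
3  | Orwell | 23755
4  | Orwell | 12957
5  | Atwood | 52362
6  | Asimov | 29674
7  | Atwood | 6468 
8  | Orwell | 21621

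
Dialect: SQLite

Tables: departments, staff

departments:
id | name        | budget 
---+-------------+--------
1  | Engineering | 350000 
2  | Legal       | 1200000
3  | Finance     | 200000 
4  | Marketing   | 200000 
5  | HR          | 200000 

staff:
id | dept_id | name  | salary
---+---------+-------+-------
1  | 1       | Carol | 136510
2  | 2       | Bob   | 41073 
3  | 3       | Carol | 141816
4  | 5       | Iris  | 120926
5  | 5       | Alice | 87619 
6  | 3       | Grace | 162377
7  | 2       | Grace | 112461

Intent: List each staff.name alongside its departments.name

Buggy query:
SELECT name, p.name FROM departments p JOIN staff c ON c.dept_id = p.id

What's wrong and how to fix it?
Bug: Both tables have a 'name' column; the unqualified reference is ambiguous

Fix: Qualify the column with its table alias (c.name)

Corrected query:
SELECT c.name, p.name FROM departments p JOIN staff c ON c.dept_id = p.id

Result:
name  | name       
------+------------
Carol | Engineering
Bob   | Legal      
Carol | Finance    
Iris  | HR         
Alice | HR         
Grace | Finance    
Grace | Legal      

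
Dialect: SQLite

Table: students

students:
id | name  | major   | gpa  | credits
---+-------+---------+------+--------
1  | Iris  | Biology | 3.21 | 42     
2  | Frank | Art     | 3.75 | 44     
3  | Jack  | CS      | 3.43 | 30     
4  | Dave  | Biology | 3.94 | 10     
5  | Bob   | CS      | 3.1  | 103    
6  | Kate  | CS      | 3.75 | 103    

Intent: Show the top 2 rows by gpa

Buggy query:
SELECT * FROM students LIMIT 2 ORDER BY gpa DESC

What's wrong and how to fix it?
Bug: LIMIT must come after ORDER BY

Fix: Sort with ORDER BY, then apply LIMIT

Corrected query:
SELECT * FROM students ORDER BY gpa DESC LIMIT 2

Result:
id | name  | major   | gpa  | credits
---+-------+---------+------+--------
4  | Dave  | Biology | 3.94 | 10     
2  | Frank | Art     | 3.75 | 44     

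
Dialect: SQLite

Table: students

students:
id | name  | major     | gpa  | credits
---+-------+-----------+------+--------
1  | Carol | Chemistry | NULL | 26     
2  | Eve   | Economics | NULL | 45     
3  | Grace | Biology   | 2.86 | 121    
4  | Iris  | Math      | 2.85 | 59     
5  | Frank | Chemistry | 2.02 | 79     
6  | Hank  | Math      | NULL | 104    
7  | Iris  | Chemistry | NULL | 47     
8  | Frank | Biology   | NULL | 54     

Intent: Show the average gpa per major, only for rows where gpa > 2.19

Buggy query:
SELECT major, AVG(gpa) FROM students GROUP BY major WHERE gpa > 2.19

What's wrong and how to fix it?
Bug: WHERE cannot follow GROUP BY

Fix: Move the WHERE clause before GROUP BY

Corrected query:
SELECT major, AVG(gpa) FROM students WHERE gpa > 2.19 GROUP BY major

Result:
major   | AVG(gpa)
--------+---------
Biology | 2.86    
Math    | 2.85    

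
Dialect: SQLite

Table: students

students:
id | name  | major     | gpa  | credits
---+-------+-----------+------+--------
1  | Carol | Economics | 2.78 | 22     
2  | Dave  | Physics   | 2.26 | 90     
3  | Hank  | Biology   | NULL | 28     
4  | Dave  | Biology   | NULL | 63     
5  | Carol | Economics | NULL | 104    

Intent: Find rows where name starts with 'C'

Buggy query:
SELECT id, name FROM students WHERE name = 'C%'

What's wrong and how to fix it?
Bug: '=' compares the literal string including the % character; pattern matching needs LIKE

Fix: Use LIKE for wildcard pattern matching

Corrected query:
SELECT id, name FROM students WHERE name LIKE 'C%'

Result:
id | name 
---+------
1  | Carol
5  | Carol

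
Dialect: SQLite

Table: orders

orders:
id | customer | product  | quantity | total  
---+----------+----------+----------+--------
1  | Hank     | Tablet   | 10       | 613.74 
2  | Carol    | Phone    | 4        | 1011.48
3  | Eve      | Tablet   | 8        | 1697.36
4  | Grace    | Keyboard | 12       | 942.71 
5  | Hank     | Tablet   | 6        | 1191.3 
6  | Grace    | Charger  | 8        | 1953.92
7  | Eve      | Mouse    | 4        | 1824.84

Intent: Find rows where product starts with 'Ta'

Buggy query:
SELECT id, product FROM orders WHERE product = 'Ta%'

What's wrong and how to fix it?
Bug: Wildcards only work with LIKE; '=' treats '%' as a literal character

Fix: Replace '=' with LIKE so 'Ta%' is treated as a pattern

Corrected query:
SELECT id, product FROM orders WHERE product LIKE 'Ta%'

Result:
id | product
---+--------
1  | Tablet 
3  | Tablet 
5  | Tablet 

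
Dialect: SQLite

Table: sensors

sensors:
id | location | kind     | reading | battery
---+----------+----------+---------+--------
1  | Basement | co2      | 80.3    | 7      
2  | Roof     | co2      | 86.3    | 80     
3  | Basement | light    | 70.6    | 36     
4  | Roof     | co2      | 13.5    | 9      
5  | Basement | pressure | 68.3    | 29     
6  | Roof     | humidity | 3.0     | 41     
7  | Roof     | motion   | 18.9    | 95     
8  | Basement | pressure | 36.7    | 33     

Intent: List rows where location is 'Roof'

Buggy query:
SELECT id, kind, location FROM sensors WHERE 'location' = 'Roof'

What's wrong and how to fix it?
Bug: 'location' in single quotes is a string literal, not the column; the comparison is literal-vs-literal and never true

Fix: Reference the column as location without single quotes

Corrected query:
SELECT id, kind, location FROM sensors WHERE location = 'Roof'

Result:
id | kind     | location
---+----------+---------
2  | co2      | Roof    
4  | co2      | Roof    
6  | humidity | Roof    
7  | motion   | Roof    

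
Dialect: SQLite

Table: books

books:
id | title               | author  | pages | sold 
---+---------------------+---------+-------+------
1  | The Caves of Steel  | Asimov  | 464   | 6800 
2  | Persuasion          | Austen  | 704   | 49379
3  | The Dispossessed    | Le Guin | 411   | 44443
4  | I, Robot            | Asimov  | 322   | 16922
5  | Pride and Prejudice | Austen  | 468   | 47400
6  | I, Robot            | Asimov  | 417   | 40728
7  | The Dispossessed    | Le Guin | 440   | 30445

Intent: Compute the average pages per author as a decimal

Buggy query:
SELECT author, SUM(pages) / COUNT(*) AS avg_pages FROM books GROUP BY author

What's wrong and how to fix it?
Bug: Both operands are integers, so '/' performs integer division and truncates

Fix: Cast one side to REAL so the division keeps the fractional part

Corrected query:
SELECT author, SUM(pages) * 1.0 / COUNT(*) AS avg_pages FROM books GROUP BY author

Result:
author  | avg_pages
--------+----------
Asimov  | 401      
Austen  | 586      
Le Guin | 425.5    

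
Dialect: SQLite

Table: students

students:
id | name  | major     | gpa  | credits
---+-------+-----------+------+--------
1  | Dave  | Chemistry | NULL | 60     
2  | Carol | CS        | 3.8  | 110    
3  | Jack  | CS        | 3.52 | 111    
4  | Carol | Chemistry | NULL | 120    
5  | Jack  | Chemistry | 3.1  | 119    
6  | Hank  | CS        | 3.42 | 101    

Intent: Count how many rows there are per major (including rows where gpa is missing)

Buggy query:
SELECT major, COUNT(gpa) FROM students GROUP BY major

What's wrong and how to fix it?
Bug: COUNT(gpa) skips NULLs, so groups with missing gpa are undercounted

Fix: Use COUNT(*) to count all rows regardless of NULL

Corrected query:
SELECT major, COUNT(*) FROM students GROUP BY major

Result:
major     | COUNT(*)
----------+---------
CS        | 3       
Chemistry | 3       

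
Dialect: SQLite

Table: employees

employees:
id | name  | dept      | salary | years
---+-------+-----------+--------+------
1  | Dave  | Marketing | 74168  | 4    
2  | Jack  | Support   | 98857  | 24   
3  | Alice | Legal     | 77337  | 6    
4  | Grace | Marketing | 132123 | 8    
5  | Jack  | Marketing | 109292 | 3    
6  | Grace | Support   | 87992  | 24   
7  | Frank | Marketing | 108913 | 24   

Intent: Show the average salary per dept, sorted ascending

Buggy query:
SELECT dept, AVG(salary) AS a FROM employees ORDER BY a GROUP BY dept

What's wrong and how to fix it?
Bug: GROUP BY must precede ORDER BY

Fix: Reorder: SELECT … FROM … GROUP BY … ORDER BY …

Corrected query:
SELECT dept, AVG(salary) AS a FROM employees GROUP BY dept ORDER BY a

Result:
dept      | a      
----------+--------
Legal     | 77337  
Support   | 93424.5
Marketing | 106124 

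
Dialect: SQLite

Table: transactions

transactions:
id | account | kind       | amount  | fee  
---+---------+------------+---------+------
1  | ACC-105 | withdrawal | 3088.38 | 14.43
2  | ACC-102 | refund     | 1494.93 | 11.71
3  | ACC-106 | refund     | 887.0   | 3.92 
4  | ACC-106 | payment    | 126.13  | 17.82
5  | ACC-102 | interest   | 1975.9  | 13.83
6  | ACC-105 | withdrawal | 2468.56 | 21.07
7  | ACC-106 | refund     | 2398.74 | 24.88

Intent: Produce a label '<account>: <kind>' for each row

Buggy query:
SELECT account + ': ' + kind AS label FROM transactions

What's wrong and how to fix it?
Bug: '+' is numeric addition; on text columns SQLite converts them to 0 instead of concatenating

Fix: Use the || operator for string concatenation

Corrected query:
SELECT account || ': ' || kind AS label FROM transactions

Result:
label              
-------------------
ACC-105: withdrawal
ACC-102: refund    
ACC-106: refund    
ACC-106: payment   
ACC-102: interest  
ACC-105: withdrawal
ACC-106: refund    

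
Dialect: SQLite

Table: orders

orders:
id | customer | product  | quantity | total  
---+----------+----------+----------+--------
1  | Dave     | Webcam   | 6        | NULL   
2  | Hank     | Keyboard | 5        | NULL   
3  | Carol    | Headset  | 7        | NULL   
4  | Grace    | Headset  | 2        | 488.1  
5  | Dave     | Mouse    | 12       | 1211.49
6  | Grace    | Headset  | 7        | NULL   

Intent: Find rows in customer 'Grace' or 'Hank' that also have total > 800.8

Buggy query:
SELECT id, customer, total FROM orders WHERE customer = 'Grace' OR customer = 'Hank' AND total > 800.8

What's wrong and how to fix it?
Bug: AND binds tighter than OR, so this parses as customer = 'Grace' OR (customer = 'Hank' AND total > 800.8)

Fix: Group the OR with parentheses (or use IN), then AND the threshold

Corrected query:
SELECT id, customer, total FROM orders WHERE (customer = 'Grace' OR customer = 'Hank') AND total > 800.8

Result:
(no rows)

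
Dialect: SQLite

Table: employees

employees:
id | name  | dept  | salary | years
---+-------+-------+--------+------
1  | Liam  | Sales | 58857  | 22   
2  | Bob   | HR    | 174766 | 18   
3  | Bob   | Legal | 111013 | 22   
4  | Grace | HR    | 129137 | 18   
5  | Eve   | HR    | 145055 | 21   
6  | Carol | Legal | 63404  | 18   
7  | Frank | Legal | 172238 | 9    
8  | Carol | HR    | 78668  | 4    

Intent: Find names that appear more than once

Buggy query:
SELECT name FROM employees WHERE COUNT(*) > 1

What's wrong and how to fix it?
Bug: COUNT(*) is an aggregate and cannot be used in WHERE

Fix: GROUP BY name, then filter groups with HAVING COUNT(*) > 1

Corrected query:
SELECT name FROM employees GROUP BY name HAVING COUNT(*) > 1

Result:
name 
-----
Bob  
Carol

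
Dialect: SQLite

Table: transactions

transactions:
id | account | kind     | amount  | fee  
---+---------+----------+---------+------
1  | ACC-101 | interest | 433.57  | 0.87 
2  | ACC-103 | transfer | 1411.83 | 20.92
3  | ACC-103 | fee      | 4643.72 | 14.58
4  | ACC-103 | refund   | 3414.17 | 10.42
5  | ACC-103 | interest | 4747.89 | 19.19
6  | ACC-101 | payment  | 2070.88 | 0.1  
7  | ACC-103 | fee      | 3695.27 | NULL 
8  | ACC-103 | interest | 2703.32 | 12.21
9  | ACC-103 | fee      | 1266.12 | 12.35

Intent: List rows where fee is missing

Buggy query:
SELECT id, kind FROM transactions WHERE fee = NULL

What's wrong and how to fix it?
Bug: Comparing to NULL with '=' never matches; NULL = NULL is unknown, not true

Fix: Use IS NULL to test for NULL

Corrected query:
SELECT id, kind FROM transactions WHERE fee IS NULL

Result:
id | kind
---+-----
7  | fee 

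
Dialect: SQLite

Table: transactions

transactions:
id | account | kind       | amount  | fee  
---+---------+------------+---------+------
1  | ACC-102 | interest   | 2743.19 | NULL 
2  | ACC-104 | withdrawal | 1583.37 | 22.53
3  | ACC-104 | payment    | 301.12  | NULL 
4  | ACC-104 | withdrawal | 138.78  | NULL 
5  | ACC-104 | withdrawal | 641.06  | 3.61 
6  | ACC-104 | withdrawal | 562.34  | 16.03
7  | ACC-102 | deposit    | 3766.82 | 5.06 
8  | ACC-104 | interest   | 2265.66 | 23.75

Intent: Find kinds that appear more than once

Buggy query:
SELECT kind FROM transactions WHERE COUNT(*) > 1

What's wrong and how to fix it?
Bug: WHERE can't reference COUNT(*); aggregates are computed after WHERE

Fix: Group first, then use HAVING for the count condition

Corrected query:
SELECT kind FROM transactions GROUP BY kind HAVING COUNT(*) > 1

Result:
kind      
----------
interest  
withdrawal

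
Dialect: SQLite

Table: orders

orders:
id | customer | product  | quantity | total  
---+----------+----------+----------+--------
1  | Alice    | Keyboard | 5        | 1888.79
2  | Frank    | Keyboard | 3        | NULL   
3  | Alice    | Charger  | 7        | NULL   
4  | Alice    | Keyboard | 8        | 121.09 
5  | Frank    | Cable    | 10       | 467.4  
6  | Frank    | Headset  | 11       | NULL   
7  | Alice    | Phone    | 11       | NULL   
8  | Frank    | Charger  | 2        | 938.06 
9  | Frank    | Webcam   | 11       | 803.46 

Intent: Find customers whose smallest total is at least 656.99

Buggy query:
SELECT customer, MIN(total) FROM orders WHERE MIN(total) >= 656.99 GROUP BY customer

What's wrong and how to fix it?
Bug: Aggregates like MIN are computed per group after WHERE runs

Fix: Use HAVING for the per-group MIN condition

Corrected query:
SELECT customer, MIN(total) FROM orders GROUP BY customer HAVING MIN(total) >= 656.99

Result:
(no rows)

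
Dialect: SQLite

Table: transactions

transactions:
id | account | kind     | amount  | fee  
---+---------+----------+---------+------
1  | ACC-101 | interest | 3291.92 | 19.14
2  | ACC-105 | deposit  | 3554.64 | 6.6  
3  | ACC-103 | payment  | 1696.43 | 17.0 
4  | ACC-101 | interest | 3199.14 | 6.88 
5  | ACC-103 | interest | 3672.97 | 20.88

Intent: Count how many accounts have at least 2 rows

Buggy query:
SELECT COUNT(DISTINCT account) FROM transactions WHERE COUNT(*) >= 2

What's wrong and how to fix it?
Bug: COUNT(*) cannot appear in WHERE; the per-group count doesn't exist yet

Fix: Use a subquery that GROUPs and filters with HAVING, then count its rows

Corrected query:
SELECT COUNT(*) FROM (SELECT account FROM transactions GROUP BY account HAVING COUNT(*) >= 2)

Result:
COUNT(*)
--------
2       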